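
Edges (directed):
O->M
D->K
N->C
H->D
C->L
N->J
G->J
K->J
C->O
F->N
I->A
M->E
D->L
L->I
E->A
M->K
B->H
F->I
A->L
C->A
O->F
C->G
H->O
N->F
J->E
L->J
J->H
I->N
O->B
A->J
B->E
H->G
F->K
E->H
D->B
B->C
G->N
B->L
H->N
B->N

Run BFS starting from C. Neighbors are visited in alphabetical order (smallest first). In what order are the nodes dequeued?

C → A → G → L → O → J → N → I → B → F → M → E → H → K → D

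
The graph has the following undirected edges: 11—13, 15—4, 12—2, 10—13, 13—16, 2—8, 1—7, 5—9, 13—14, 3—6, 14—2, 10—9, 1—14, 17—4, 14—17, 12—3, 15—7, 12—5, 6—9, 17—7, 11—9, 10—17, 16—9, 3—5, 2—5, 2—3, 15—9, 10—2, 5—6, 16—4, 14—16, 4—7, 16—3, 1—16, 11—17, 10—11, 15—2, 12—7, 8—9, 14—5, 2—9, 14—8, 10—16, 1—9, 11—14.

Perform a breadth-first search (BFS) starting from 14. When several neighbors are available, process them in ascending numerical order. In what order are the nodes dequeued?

Visit 14; enqueue 1, 2, 5, 8, 11, 13, 16, 17 → queue [1, 2, 5, 8, 11, 13, 16, 17]
Visit 1; enqueue 7, 9 → queue [2, 5, 8, 11, 13, 16, 17, 7, 9]
Visit 2; enqueue 3, 10, 12, 15 → queue [5, 8, 11, 13, 16, 17, 7, 9, 3, 10, 12, 15]
Visit 5; enqueue 6 → queue [8, 11, 13, 16, 17, 7, 9, 3, 10, 12, 15, 6]
Visit 8 → queue [11, 13, 16, 17, 7, 9, 3, 10, 12, 15, 6]
Visit 11 → queue [13, 16, 17, 7, 9, 3, 10, 12, 15, 6]
Visit 13 → queue [16, 17, 7, 9, 3, 10, 12, 15, 6]
Visit 16; enqueue 4 → queue [17, 7, 9, 3, 10, 12, 15, 6, 4]
Visit 17 → queue [7, 9, 3, 10, 12, 15, 6, 4]
Visit 7 → queue [9, 3, 10, 12, 15, 6, 4]
Visit 9 → queue [3, 10, 12, 15, 6, 4]
Visit 3 → queue [10, 12, 15, 6, 4]
Visit 10 → queue [12, 15, 6, 4]
Visit 12 → queue [15, 6, 4]
Visit 15 → queue [6, 4]
Visit 6 → queue [4]
Visit 4 → queue []

14 -> 1 -> 2 -> 5 -> 8 -> 11 -> 13 -> 16 -> 17 -> 7 -> 9 -> 3 -> 10 -> 12 -> 15 -> 6 -> 4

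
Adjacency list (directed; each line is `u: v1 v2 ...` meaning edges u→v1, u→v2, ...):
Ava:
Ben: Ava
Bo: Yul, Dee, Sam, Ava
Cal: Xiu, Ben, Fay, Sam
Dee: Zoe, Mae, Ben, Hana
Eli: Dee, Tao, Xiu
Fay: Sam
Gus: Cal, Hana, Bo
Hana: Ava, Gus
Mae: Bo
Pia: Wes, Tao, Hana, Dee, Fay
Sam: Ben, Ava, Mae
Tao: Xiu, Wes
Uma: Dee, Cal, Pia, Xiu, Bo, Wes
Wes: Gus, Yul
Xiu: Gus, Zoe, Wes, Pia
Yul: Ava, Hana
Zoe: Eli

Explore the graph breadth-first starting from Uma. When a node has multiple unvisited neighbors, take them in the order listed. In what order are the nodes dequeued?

Uma → Dee → Cal → Pia → Xiu → Bo → Wes → Zoe → Mae → Ben → Hana → Fay → Sam → Tao → Gus → Yul → Ava → Eli

Visit Uma; enqueue Dee, Cal, Pia, Xiu, Bo, Wes → queue [Dee, Cal, Pia, Xiu, Bo, Wes]
Visit Dee; enqueue Zoe, Mae, Ben, Hana → queue [Cal, Pia, Xiu, Bo, Wes, Zoe, Mae, Ben, Hana]
Visit Cal; enqueue Fay, Sam → queue [Pia, Xiu, Bo, Wes, Zoe, Mae, Ben, Hana, Fay, Sam]
Visit Pia; enqueue Tao → queue [Xiu, Bo, Wes, Zoe, Mae, Ben, Hana, Fay, Sam, Tao]
Visit Xiu; enqueue Gus → queue [Bo, Wes, Zoe, Mae, Ben, Hana, Fay, Sam, Tao, Gus]
Visit Bo; enqueue Yul, Ava → queue [Wes, Zoe, Mae, Ben, Hana, Fay, Sam, Tao, Gus, Yul, Ava]
Visit Wes → queue [Zoe, Mae, Ben, Hana, Fay, Sam, Tao, Gus, Yul, Ava]
Visit Zoe; enqueue Eli → queue [Mae, Ben, Hana, Fay, Sam, Tao, Gus, Yul, Ava, Eli]
Visit Mae → queue [Ben, Hana, Fay, Sam, Tao, Gus, Yul, Ava, Eli]
Visit Ben → queue [Hana, Fay, Sam, Tao, Gus, Yul, Ava, Eli]
Visit Hana → queue [Fay, Sam, Tao, Gus, Yul, Ava, Eli]
Visit Fay → queue [Sam, Tao, Gus, Yul, Ava, Eli]
Visit Sam → queue [Tao, Gus, Yul, Ava, Eli]
Visit Tao → queue [Gus, Yul, Ava, Eli]
Visit Gus → queue [Yul, Ava, Eli]
Visit Yul → queue [Ava, Eli]
Visit Ava → queue [Eli]
Visit Eli → queue []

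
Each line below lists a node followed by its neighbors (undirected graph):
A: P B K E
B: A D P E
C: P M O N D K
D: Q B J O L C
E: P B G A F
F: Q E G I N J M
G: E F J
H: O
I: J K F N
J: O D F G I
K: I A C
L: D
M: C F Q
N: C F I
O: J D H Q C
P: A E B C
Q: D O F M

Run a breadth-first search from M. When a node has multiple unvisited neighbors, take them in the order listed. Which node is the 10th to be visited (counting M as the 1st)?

E

Visit M; enqueue C, F, Q → queue [C, F, Q]
Visit C; enqueue P, O, N, D, K → queue [F, Q, P, O, N, D, K]
Visit F; enqueue E, G, I, J → queue [Q, P, O, N, D, K, E, G, I, J]
Visit Q → queue [P, O, N, D, K, E, G, I, J]
Visit P; enqueue A, B → queue [O, N, D, K, E, G, I, J, A, B]
Visit O; enqueue H → queue [N, D, K, E, G, I, J, A, B, H]
Visit N → queue [D, K, E, G, I, J, A, B, H]
Visit D; enqueue L → queue [K, E, G, I, J, A, B, H, L]
Visit K → queue [E, G, I, J, A, B, H, L]
Visit E → queue [G, I, J, A, B, H, L]
Visit G → queue [I, J, A, B, H, L]
Visit I → queue [J, A, B, H, L]
Visit J → queue [A, B, H, L]
Visit A → queue [B, H, L]
Visit B → queue [H, L]
Visit H → queue [L]
Visit L → queue []

Visit order: M, C, F, Q, P, O, N, D, K, E, G, I, J, A, B, H, L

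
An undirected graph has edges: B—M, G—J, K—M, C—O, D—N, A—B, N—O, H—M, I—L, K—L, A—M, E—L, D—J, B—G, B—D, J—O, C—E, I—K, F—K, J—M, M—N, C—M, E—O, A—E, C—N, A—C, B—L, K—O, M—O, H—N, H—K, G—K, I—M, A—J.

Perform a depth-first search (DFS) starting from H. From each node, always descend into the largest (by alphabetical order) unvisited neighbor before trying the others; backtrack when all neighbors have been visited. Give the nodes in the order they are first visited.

Visit H
H → N
N → O
O → M
M → K
K → L
L → I
L → E
E → C
C → A
A → J
J → G
G → B
B → D
K → F

H N O M K L I E C A J G B D F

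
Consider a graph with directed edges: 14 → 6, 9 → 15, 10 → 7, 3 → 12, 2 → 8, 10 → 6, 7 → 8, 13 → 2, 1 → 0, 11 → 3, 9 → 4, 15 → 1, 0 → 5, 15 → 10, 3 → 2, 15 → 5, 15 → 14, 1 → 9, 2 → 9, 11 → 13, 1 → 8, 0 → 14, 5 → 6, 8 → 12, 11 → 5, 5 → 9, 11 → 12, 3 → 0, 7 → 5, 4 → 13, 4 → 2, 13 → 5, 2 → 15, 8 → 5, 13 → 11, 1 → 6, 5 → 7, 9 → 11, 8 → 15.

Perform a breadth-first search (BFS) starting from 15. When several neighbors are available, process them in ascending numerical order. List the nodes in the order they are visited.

Visit 15; enqueue 1, 5, 10, 14 → queue [1, 5, 10, 14]
Visit 1; enqueue 0, 6, 8, 9 → queue [5, 10, 14, 0, 6, 8, 9]
Visit 5; enqueue 7 → queue [10, 14, 0, 6, 8, 9, 7]
Visit 10 → queue [14, 0, 6, 8, 9, 7]
Visit 14 → queue [0, 6, 8, 9, 7]
Visit 0 → queue [6, 8, 9, 7]
Visit 6 → queue [8, 9, 7]
Visit 8; enqueue 12 → queue [9, 7, 12]
Visit 9; enqueue 4, 11 → queue [7, 12, 4, 11]
Visit 7 → queue [12, 4, 11]
Visit 12 → queue [4, 11]
Visit 4; enqueue 2, 13 → queue [11, 2, 13]
Visit 11; enqueue 3 → queue [2, 13, 3]
Visit 2 → queue [13, 3]
Visit 13 → queue [3]
Visit 3 → queue []

15 1 5 10 14 0 6 8 9 7 12 4 11 2 13 3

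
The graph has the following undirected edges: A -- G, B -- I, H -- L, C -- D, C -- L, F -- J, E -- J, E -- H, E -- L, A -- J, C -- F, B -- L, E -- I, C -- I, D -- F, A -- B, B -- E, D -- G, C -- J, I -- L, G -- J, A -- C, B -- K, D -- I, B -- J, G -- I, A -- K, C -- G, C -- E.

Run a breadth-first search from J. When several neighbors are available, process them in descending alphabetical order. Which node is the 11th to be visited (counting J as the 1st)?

H

Visit J; enqueue G, F, E, C, B, A → queue [G, F, E, C, B, A]
Visit G; enqueue I, D → queue [F, E, C, B, A, I, D]
Visit F → queue [E, C, B, A, I, D]
Visit E; enqueue L, H → queue [C, B, A, I, D, L, H]
Visit C → queue [B, A, I, D, L, H]
Visit B; enqueue K → queue [A, I, D, L, H, K]
Visit A → queue [I, D, L, H, K]
Visit I → queue [D, L, H, K]
Visit D → queue [L, H, K]
Visit L → queue [H, K]
Visit H → queue [K]
Visit K → queue []

Visit order: J, G, F, E, C, B, A, I, D, L, H, K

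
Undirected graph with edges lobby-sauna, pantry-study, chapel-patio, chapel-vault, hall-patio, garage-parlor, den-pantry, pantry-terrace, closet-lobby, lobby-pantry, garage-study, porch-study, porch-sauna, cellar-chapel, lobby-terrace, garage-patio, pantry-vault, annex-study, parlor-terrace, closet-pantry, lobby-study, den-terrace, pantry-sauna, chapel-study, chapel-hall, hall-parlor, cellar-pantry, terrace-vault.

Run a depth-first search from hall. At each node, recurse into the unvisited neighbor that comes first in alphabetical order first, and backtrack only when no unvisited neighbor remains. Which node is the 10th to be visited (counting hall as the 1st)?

annex

Visit hall
hall → chapel
chapel → cellar
cellar → pantry
pantry → closet
closet → lobby
lobby → sauna
sauna → porch
porch → study
study → annex
study → garage
garage → parlor
parlor → terrace
terrace → den
terrace → vault
garage → patio

Visit order: hall, chapel, cellar, pantry, closet, lobby, sauna, porch, study, annex, garage, parlor, terrace, den, vault, patio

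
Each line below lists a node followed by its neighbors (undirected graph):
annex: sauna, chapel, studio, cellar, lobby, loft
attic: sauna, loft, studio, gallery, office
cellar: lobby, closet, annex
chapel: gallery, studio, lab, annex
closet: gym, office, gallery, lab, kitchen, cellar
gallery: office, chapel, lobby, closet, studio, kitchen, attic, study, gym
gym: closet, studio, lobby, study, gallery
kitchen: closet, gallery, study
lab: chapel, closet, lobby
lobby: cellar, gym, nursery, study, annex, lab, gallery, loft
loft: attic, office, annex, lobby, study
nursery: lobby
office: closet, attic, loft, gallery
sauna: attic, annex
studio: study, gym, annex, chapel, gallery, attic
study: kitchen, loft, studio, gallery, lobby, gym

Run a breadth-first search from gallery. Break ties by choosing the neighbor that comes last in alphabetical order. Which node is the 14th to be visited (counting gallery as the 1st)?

lab

Visit gallery; enqueue study, studio, office, lobby, kitchen, gym, closet, chapel, attic → queue [study, studio, office, lobby, kitchen, gym, closet, chapel, attic]
Visit study; enqueue loft → queue [studio, office, lobby, kitchen, gym, closet, chapel, attic, loft]
Visit studio; enqueue annex → queue [office, lobby, kitchen, gym, closet, chapel, attic, loft, annex]
Visit office → queue [lobby, kitchen, gym, closet, chapel, attic, loft, annex]
Visit lobby; enqueue nursery, lab, cellar → queue [kitchen, gym, closet, chapel, attic, loft, annex, nursery, lab, cellar]
Visit kitchen → queue [gym, closet, chapel, attic, loft, annex, nursery, lab, cellar]
Visit gym → queue [closet, chapel, attic, loft, annex, nursery, lab, cellar]
Visit closet → queue [chapel, attic, loft, annex, nursery, lab, cellar]
Visit chapel → queue [attic, loft, annex, nursery, lab, cellar]
Visit attic; enqueue sauna → queue [loft, annex, nursery, lab, cellar, sauna]
Visit loft → queue [annex, nursery, lab, cellar, sauna]
Visit annex → queue [nursery, lab, cellar, sauna]
Visit nursery → queue [lab, cellar, sauna]
Visit lab → queue [cellar, sauna]
Visit cellar → queue [sauna]
Visit sauna → queue []

Visit order: gallery, study, studio, office, lobby, kitchen, gym, closet, chapel, attic, loft, annex, nursery, lab, cellar, sauna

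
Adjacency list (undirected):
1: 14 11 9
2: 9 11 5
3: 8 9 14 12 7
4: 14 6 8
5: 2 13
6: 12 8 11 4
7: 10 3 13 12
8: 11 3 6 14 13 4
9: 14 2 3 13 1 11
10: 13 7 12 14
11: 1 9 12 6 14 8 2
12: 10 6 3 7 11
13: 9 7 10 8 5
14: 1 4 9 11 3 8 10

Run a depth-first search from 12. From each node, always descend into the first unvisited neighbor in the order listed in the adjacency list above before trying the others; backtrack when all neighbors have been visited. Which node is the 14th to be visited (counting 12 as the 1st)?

5

Visit 12
12 → 10
10 → 13
13 → 9
9 → 14
14 → 1
1 → 11
11 → 6
6 → 8
8 → 3
3 → 7
8 → 4
11 → 2
2 → 5

Visit order: 12, 10, 13, 9, 14, 1, 11, 6, 8, 3, 7, 4, 2, 5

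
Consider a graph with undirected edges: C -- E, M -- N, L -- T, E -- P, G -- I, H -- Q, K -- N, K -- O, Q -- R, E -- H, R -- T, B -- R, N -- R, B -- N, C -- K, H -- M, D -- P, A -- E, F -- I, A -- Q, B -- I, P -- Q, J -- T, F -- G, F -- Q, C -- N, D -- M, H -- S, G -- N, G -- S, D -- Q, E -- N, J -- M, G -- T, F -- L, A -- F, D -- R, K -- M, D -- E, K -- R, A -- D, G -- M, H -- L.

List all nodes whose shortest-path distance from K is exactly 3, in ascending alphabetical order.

A, F, I, L, P, S

Level 0: K
Level 1: C, M, N, O, R
Level 2: B, D, E, G, H, J, Q, T
Level 3: A, F, I, L, P, S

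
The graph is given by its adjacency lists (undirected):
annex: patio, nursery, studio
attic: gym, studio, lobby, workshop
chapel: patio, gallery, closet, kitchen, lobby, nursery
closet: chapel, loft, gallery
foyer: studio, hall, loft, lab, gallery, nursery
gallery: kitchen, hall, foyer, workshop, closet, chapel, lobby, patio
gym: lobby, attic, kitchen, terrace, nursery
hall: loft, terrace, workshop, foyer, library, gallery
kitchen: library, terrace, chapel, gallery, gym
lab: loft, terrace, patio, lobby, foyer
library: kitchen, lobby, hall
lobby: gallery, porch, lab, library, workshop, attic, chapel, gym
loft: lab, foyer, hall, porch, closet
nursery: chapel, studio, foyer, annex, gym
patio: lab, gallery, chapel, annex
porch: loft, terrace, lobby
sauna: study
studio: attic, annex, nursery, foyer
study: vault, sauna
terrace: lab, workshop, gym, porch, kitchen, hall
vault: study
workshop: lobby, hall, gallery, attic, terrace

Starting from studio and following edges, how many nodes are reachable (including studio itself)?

19

BFS from studio visits: studio, annex, attic, foyer, nursery, patio, gym, lobby, workshop, gallery, hall, lab, loft, chapel, kitchen, terrace, library, porch, closet
Reachable nodes: 19 of 22 total.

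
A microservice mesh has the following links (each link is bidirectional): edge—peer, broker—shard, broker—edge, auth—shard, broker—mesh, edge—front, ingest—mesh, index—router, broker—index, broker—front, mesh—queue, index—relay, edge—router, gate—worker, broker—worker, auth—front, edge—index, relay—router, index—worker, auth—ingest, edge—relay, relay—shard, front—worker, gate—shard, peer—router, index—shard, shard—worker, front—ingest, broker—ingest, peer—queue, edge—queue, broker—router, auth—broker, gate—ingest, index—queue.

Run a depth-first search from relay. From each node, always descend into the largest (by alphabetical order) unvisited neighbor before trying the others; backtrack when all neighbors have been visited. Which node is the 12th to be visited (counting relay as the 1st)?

Visit relay
relay → shard
shard → worker
worker → index
index → router
router → peer
peer → queue
queue → mesh
mesh → ingest
ingest → gate
ingest → front
front → edge
edge → broker
broker → auth

Visit order: relay, shard, worker, index, router, peer, queue, mesh, ingest, gate, front, edge, broker, auth

edge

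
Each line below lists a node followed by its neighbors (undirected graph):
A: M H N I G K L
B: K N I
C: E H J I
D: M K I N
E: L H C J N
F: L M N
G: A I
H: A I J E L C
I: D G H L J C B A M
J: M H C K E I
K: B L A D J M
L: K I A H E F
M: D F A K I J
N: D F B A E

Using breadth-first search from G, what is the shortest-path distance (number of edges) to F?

Level 0: G
Level 1: A, I
Level 2: B, C, D, H, J, K, L, M, N
Level 3: E, F
F first appears at level 3.

3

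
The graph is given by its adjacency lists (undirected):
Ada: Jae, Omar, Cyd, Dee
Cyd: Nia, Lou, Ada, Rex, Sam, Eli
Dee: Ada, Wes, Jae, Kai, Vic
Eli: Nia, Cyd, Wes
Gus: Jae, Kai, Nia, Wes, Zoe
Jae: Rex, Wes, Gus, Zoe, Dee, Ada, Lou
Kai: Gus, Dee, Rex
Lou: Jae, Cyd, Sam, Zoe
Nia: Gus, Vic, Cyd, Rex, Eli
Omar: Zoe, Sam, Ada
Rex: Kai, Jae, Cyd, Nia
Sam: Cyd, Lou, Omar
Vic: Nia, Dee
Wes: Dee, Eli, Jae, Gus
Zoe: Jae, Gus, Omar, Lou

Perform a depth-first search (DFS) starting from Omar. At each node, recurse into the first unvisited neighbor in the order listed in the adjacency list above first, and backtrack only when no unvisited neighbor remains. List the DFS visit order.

Omar, Zoe, Jae, Rex, Kai, Gus, Nia, Vic, Dee, Ada, Cyd, Lou, Sam, Eli, Wes

Visit Omar
Omar → Zoe
Zoe → Jae
Jae → Rex
Rex → Kai
Kai → Gus
Gus → Nia
Nia → Vic
Vic → Dee
Dee → Ada
Ada → Cyd
Cyd → Lou
Lou → Sam
Cyd → Eli
Eli → Wes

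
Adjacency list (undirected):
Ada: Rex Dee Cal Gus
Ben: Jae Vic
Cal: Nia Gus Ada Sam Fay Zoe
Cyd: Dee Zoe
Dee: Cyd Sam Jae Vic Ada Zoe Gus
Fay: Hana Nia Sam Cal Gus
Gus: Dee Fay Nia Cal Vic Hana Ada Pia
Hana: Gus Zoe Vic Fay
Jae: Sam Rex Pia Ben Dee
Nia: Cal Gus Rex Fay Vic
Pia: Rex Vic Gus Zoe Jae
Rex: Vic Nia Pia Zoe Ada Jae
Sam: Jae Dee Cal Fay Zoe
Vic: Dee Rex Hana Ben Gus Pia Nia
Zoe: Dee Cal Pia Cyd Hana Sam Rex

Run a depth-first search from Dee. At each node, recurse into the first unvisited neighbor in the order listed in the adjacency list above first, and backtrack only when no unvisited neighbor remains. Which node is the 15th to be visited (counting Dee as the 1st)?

Visit Dee
Dee → Cyd
Cyd → Zoe
Zoe → Cal
Cal → Nia
Nia → Gus
Gus → Fay
Fay → Hana
Hana → Vic
Vic → Rex
Rex → Pia
Pia → Jae
Jae → Sam
Jae → Ben
Rex → Ada

Visit order: Dee, Cyd, Zoe, Cal, Nia, Gus, Fay, Hana, Vic, Rex, Pia, Jae, Sam, Ben, Ada

Ada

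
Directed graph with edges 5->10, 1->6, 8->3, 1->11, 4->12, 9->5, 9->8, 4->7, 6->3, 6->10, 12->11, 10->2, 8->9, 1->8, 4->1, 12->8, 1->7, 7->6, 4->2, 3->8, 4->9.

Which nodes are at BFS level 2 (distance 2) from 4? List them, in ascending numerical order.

5, 6, 8, 11

Level 0: 4
Level 1: 1, 2, 7, 9, 12
Level 2: 5, 6, 8, 11
Level 3: 3, 10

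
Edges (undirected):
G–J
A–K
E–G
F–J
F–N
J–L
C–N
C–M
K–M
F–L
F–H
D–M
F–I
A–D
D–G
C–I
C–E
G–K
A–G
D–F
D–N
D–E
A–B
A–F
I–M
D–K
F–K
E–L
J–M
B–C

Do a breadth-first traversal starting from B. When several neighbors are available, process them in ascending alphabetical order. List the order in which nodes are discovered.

B → A → C → D → F → G → K → E → I → M → N → H → J → L

Visit B; enqueue A, C → queue [A, C]
Visit A; enqueue D, F, G, K → queue [C, D, F, G, K]
Visit C; enqueue E, I, M, N → queue [D, F, G, K, E, I, M, N]
Visit D → queue [F, G, K, E, I, M, N]
Visit F; enqueue H, J, L → queue [G, K, E, I, M, N, H, J, L]
Visit G → queue [K, E, I, M, N, H, J, L]
Visit K → queue [E, I, M, N, H, J, L]
Visit E → queue [I, M, N, H, J, L]
Visit I → queue [M, N, H, J, L]
Visit M → queue [N, H, J, L]
Visit N → queue [H, J, L]
Visit H → queue [J, L]
Visit J → queue [L]
Visit L → queue []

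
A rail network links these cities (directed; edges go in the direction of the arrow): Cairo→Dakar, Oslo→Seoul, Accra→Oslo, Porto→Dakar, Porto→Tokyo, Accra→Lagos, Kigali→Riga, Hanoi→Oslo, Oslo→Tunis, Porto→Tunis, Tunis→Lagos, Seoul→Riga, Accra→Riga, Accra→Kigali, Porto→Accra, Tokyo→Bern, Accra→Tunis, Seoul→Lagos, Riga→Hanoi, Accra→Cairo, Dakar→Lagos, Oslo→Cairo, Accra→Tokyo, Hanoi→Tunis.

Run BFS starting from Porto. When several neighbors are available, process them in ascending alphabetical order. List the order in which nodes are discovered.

Visit Porto; enqueue Accra, Dakar, Tokyo, Tunis → queue [Accra, Dakar, Tokyo, Tunis]
Visit Accra; enqueue Cairo, Kigali, Lagos, Oslo, Riga → queue [Dakar, Tokyo, Tunis, Cairo, Kigali, Lagos, Oslo, Riga]
Visit Dakar → queue [Tokyo, Tunis, Cairo, Kigali, Lagos, Oslo, Riga]
Visit Tokyo; enqueue Bern → queue [Tunis, Cairo, Kigali, Lagos, Oslo, Riga, Bern]
Visit Tunis → queue [Cairo, Kigali, Lagos, Oslo, Riga, Bern]
Visit Cairo → queue [Kigali, Lagos, Oslo, Riga, Bern]
Visit Kigali → queue [Lagos, Oslo, Riga, Bern]
Visit Lagos → queue [Oslo, Riga, Bern]
Visit Oslo; enqueue Seoul → queue [Riga, Bern, Seoul]
Visit Riga; enqueue Hanoi → queue [Bern, Seoul, Hanoi]
Visit Bern → queue [Seoul, Hanoi]
Visit Seoul → queue [Hanoi]
Visit Hanoi → queue []

Porto, Accra, Dakar, Tokyo, Tunis, Cairo, Kigali, Lagos, Oslo, Riga, Bern, Seoul, Hanoi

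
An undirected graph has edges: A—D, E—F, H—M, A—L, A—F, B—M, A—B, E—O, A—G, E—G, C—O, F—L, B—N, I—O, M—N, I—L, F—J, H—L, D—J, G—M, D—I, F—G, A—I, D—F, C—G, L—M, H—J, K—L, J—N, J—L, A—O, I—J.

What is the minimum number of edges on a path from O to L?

2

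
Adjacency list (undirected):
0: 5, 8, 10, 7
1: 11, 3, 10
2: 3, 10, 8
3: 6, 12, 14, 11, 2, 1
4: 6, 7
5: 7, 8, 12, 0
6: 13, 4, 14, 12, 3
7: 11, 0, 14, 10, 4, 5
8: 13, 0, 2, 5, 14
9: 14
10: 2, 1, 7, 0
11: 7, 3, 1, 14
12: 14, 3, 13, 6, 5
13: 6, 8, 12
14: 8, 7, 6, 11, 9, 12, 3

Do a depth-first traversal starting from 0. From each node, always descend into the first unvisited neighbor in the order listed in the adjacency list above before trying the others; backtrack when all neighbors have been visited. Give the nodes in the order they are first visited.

Visit 0
0 → 5
5 → 7
7 → 11
11 → 3
3 → 6
6 → 13
13 → 8
8 → 2
2 → 10
10 → 1
8 → 14
14 → 9
14 → 12
6 → 4

0 -> 5 -> 7 -> 11 -> 3 -> 6 -> 13 -> 8 -> 2 -> 10 -> 1 -> 14 -> 9 -> 12 -> 4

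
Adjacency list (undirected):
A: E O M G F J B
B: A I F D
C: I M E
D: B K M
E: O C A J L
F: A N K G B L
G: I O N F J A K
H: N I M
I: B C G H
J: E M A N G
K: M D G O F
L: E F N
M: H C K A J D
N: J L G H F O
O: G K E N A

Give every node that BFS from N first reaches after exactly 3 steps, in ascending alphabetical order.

Level 0: N
Level 1: F, G, H, J, L, O
Level 2: A, B, E, I, K, M
Level 3: C, D

C, D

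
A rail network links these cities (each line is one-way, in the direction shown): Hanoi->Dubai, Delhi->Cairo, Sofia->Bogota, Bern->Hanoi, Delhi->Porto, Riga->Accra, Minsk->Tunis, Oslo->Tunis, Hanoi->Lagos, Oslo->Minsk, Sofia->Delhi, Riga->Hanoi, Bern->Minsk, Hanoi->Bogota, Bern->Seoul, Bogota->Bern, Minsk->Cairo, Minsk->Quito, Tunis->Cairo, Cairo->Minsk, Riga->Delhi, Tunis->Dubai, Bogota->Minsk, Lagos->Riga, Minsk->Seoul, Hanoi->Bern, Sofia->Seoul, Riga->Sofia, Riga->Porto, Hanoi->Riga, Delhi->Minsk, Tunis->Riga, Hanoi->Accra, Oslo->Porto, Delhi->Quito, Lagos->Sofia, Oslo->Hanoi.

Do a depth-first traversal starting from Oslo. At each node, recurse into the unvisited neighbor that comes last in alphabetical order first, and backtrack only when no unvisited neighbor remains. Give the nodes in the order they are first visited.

Visit Oslo
Oslo → Tunis
Tunis → Riga
Riga → Sofia
Sofia → Seoul
Sofia → Delhi
Delhi → Quito
Delhi → Porto
Delhi → Minsk
Minsk → Cairo
Sofia → Bogota
Bogota → Bern
Bern → Hanoi
Hanoi → Lagos
Hanoi → Dubai
Hanoi → Accra

Oslo, Tunis, Riga, Sofia, Seoul, Delhi, Quito, Porto, Minsk, Cairo, Bogota, Bern, Hanoi, Lagos, Dubai, Accra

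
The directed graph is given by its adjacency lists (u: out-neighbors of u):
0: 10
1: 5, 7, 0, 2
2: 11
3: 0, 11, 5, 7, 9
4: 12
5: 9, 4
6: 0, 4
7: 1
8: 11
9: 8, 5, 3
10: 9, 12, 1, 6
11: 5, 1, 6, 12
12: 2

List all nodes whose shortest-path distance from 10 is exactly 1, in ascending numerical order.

1, 6, 9, 12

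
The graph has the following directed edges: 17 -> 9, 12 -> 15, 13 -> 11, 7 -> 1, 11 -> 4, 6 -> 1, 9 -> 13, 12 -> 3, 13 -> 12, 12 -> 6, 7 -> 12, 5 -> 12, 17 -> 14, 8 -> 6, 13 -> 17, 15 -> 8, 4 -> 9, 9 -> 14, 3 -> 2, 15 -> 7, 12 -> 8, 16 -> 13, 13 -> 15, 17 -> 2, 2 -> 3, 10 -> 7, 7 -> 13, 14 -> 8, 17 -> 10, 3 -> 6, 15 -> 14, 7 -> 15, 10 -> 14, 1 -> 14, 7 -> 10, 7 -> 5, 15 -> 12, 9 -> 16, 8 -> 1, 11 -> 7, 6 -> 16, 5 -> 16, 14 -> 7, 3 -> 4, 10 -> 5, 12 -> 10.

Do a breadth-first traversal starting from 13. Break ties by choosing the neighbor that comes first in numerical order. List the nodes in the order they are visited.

13 11 12 15 17 4 7 3 6 8 10 14 2 9 1 5 16

Visit 13; enqueue 11, 12, 15, 17 → queue [11, 12, 15, 17]
Visit 11; enqueue 4, 7 → queue [12, 15, 17, 4, 7]
Visit 12; enqueue 3, 6, 8, 10 → queue [15, 17, 4, 7, 3, 6, 8, 10]
Visit 15; enqueue 14 → queue [17, 4, 7, 3, 6, 8, 10, 14]
Visit 17; enqueue 2, 9 → queue [4, 7, 3, 6, 8, 10, 14, 2, 9]
Visit 4 → queue [7, 3, 6, 8, 10, 14, 2, 9]
Visit 7; enqueue 1, 5 → queue [3, 6, 8, 10, 14, 2, 9, 1, 5]
Visit 3 → queue [6, 8, 10, 14, 2, 9, 1, 5]
Visit 6; enqueue 16 → queue [8, 10, 14, 2, 9, 1, 5, 16]
Visit 8 → queue [10, 14, 2, 9, 1, 5, 16]
Visit 10 → queue [14, 2, 9, 1, 5, 16]
Visit 14 → queue [2, 9, 1, 5, 16]
Visit 2 → queue [9, 1, 5, 16]
Visit 9 → queue [1, 5, 16]
Visit 1 → queue [5, 16]
Visit 5 → queue [16]
Visit 16 → queue []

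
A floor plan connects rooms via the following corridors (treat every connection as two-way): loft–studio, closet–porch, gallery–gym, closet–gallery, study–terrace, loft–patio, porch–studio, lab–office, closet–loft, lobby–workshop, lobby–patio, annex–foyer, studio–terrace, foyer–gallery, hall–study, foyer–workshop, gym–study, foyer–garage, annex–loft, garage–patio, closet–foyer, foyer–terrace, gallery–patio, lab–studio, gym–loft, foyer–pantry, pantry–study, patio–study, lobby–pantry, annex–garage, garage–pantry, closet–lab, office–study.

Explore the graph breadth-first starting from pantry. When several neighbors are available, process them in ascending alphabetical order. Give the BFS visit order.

pantry, foyer, garage, lobby, study, annex, closet, gallery, terrace, workshop, patio, gym, hall, office, loft, lab, porch, studio

Visit pantry; enqueue foyer, garage, lobby, study → queue [foyer, garage, lobby, study]
Visit foyer; enqueue annex, closet, gallery, terrace, workshop → queue [garage, lobby, study, annex, closet, gallery, terrace, workshop]
Visit garage; enqueue patio → queue [lobby, study, annex, closet, gallery, terrace, workshop, patio]
Visit lobby → queue [study, annex, closet, gallery, terrace, workshop, patio]
Visit study; enqueue gym, hall, office → queue [annex, closet, gallery, terrace, workshop, patio, gym, hall, office]
Visit annex; enqueue loft → queue [closet, gallery, terrace, workshop, patio, gym, hall, office, loft]
Visit closet; enqueue lab, porch → queue [gallery, terrace, workshop, patio, gym, hall, office, loft, lab, porch]
Visit gallery → queue [terrace, workshop, patio, gym, hall, office, loft, lab, porch]
Visit terrace; enqueue studio → queue [workshop, patio, gym, hall, office, loft, lab, porch, studio]
Visit workshop → queue [patio, gym, hall, office, loft, lab, porch, studio]
Visit patio → queue [gym, hall, office, loft, lab, porch, studio]
Visit gym → queue [hall, office, loft, lab, porch, studio]
Visit hall → queue [office, loft, lab, porch, studio]
Visit office → queue [loft, lab, porch, studio]
Visit loft → queue [lab, porch, studio]
Visit lab → queue [porch, studio]
Visit porch → queue [studio]
Visit studio → queue []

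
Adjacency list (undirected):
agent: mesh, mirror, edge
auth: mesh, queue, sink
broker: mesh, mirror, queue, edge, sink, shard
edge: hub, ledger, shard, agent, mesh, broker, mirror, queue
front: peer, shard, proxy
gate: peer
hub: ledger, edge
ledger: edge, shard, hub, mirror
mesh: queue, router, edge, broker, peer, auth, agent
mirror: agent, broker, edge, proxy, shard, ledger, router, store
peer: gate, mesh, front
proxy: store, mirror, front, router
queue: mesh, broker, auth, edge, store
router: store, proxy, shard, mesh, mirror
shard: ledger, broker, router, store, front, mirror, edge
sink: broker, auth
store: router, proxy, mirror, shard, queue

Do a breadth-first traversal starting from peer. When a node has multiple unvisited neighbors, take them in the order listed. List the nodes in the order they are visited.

peer → gate → mesh → front → queue → router → edge → broker → auth → agent → shard → proxy → store → mirror → hub → ledger → sink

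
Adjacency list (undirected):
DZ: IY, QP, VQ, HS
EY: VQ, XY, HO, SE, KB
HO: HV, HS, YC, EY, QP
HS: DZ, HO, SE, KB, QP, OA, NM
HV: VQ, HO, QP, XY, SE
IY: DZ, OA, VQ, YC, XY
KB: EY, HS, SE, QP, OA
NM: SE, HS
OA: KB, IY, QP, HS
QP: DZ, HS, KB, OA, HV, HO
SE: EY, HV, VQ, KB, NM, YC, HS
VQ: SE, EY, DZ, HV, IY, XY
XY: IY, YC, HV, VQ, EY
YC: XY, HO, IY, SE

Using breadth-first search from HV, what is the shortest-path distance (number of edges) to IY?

Level 0: HV
Level 1: HO, QP, SE, VQ, XY
Level 2: DZ, EY, HS, IY, KB, NM, OA, YC
IY first appears at level 2.

2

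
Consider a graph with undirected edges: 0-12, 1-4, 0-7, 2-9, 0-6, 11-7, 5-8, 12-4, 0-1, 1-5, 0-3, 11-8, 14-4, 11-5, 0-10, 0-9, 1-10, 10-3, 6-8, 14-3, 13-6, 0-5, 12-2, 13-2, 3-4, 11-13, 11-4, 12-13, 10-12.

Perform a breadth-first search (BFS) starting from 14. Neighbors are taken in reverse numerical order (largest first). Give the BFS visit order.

14 → 4 → 3 → 12 → 11 → 1 → 10 → 0 → 13 → 2 → 8 → 7 → 5 → 9 → 6

Visit 14; enqueue 4, 3 → queue [4, 3]
Visit 4; enqueue 12, 11, 1 → queue [3, 12, 11, 1]
Visit 3; enqueue 10, 0 → queue [12, 11, 1, 10, 0]
Visit 12; enqueue 13, 2 → queue [11, 1, 10, 0, 13, 2]
Visit 11; enqueue 8, 7, 5 → queue [1, 10, 0, 13, 2, 8, 7, 5]
Visit 1 → queue [10, 0, 13, 2, 8, 7, 5]
Visit 10 → queue [0, 13, 2, 8, 7, 5]
Visit 0; enqueue 9, 6 → queue [13, 2, 8, 7, 5, 9, 6]
Visit 13 → queue [2, 8, 7, 5, 9, 6]
Visit 2 → queue [8, 7, 5, 9, 6]
Visit 8 → queue [7, 5, 9, 6]
Visit 7 → queue [5, 9, 6]
Visit 5 → queue [9, 6]
Visit 9 → queue [6]
Visit 6 → queue []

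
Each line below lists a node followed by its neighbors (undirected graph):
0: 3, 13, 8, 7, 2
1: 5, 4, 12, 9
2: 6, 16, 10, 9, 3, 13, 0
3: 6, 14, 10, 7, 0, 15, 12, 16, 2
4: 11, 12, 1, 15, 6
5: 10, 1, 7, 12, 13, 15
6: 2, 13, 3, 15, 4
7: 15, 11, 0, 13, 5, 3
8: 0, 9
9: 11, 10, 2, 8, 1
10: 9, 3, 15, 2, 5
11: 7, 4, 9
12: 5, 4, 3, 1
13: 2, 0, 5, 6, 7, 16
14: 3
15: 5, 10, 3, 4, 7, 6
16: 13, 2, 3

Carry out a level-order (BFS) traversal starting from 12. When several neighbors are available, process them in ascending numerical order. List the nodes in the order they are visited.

Visit 12; enqueue 1, 3, 4, 5 → queue [1, 3, 4, 5]
Visit 1; enqueue 9 → queue [3, 4, 5, 9]
Visit 3; enqueue 0, 2, 6, 7, 10, 14, 15, 16 → queue [4, 5, 9, 0, 2, 6, 7, 10, 14, 15, 16]
Visit 4; enqueue 11 → queue [5, 9, 0, 2, 6, 7, 10, 14, 15, 16, 11]
Visit 5; enqueue 13 → queue [9, 0, 2, 6, 7, 10, 14, 15, 16, 11, 13]
Visit 9; enqueue 8 → queue [0, 2, 6, 7, 10, 14, 15, 16, 11, 13, 8]
Visit 0 → queue [2, 6, 7, 10, 14, 15, 16, 11, 13, 8]
Visit 2 → queue [6, 7, 10, 14, 15, 16, 11, 13, 8]
Visit 6 → queue [7, 10, 14, 15, 16, 11, 13, 8]
Visit 7 → queue [10, 14, 15, 16, 11, 13, 8]
Visit 10 → queue [14, 15, 16, 11, 13, 8]
Visit 14 → queue [15, 16, 11, 13, 8]
Visit 15 → queue [16, 11, 13, 8]
Visit 16 → queue [11, 13, 8]
Visit 11 → queue [13, 8]
Visit 13 → queue [8]
Visit 8 → queue []

12 1 3 4 5 9 0 2 6 7 10 14 15 16 11 13 8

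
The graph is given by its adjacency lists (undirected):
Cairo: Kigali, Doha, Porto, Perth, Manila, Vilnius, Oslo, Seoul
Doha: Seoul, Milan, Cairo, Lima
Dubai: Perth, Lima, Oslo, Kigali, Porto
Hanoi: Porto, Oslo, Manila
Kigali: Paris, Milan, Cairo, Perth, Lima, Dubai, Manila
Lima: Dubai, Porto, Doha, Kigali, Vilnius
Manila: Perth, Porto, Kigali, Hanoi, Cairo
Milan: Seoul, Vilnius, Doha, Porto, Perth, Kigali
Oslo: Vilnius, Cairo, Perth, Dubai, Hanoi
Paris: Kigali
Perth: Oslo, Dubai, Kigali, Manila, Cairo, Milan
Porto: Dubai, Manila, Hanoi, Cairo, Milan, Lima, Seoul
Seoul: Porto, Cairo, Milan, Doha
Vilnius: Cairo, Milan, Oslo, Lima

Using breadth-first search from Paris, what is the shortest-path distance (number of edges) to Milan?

2

Level 0: Paris
Level 1: Kigali
Level 2: Cairo, Dubai, Lima, Manila, Milan, Perth
Level 3: Doha, Hanoi, Oslo, Porto, Seoul, Vilnius
Milan first appears at level 2.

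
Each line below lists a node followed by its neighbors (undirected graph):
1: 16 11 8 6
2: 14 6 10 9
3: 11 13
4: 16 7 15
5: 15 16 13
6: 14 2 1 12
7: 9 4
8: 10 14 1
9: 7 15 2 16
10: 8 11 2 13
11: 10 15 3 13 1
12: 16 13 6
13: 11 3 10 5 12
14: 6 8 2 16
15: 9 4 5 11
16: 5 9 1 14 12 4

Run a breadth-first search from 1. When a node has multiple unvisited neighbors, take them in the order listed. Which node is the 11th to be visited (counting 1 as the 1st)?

10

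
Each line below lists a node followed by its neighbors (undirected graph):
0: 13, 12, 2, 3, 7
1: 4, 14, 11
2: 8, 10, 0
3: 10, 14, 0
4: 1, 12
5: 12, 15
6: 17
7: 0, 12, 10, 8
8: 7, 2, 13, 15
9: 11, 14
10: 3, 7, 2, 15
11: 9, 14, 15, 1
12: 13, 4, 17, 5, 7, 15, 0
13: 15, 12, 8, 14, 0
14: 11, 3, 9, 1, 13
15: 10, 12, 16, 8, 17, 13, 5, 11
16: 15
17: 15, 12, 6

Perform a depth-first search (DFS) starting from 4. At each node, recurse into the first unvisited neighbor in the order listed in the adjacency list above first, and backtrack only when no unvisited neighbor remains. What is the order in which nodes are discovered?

Visit 4
4 → 1
1 → 14
14 → 11
11 → 9
11 → 15
15 → 10
10 → 3
3 → 0
0 → 13
13 → 12
12 → 17
17 → 6
12 → 5
12 → 7
7 → 8
8 → 2
15 → 16

4 → 1 → 14 → 11 → 9 → 15 → 10 → 3 → 0 → 13 → 12 → 17 → 6 → 5 → 7 → 8 → 2 → 16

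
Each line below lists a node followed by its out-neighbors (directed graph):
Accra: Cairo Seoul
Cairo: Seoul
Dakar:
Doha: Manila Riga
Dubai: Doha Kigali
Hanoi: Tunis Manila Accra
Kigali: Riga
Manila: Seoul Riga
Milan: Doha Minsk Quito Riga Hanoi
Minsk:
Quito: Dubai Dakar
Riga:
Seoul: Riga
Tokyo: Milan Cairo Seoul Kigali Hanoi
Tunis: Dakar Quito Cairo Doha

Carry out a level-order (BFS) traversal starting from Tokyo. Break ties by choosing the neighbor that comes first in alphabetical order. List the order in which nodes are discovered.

Tokyo → Cairo → Hanoi → Kigali → Milan → Seoul → Accra → Manila → Tunis → Riga → Doha → Minsk → Quito → Dakar → Dubai

Visit Tokyo; enqueue Cairo, Hanoi, Kigali, Milan, Seoul → queue [Cairo, Hanoi, Kigali, Milan, Seoul]
Visit Cairo → queue [Hanoi, Kigali, Milan, Seoul]
Visit Hanoi; enqueue Accra, Manila, Tunis → queue [Kigali, Milan, Seoul, Accra, Manila, Tunis]
Visit Kigali; enqueue Riga → queue [Milan, Seoul, Accra, Manila, Tunis, Riga]
Visit Milan; enqueue Doha, Minsk, Quito → queue [Seoul, Accra, Manila, Tunis, Riga, Doha, Minsk, Quito]
Visit Seoul → queue [Accra, Manila, Tunis, Riga, Doha, Minsk, Quito]
Visit Accra → queue [Manila, Tunis, Riga, Doha, Minsk, Quito]
Visit Manila → queue [Tunis, Riga, Doha, Minsk, Quito]
Visit Tunis; enqueue Dakar → queue [Riga, Doha, Minsk, Quito, Dakar]
Visit Riga → queue [Doha, Minsk, Quito, Dakar]
Visit Doha → queue [Minsk, Quito, Dakar]
Visit Minsk → queue [Quito, Dakar]
Visit Quito; enqueue Dubai → queue [Dakar, Dubai]
Visit Dakar → queue [Dubai]
Visit Dubai → queue []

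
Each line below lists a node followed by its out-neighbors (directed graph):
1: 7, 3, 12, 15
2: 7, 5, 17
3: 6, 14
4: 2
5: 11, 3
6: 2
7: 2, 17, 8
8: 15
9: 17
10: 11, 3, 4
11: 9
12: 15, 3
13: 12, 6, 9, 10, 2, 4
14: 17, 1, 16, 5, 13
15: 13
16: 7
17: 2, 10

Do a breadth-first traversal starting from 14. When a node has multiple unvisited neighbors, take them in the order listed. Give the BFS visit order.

14 -> 17 -> 1 -> 16 -> 5 -> 13 -> 2 -> 10 -> 7 -> 3 -> 12 -> 15 -> 11 -> 6 -> 9 -> 4 -> 8

Visit 14; enqueue 17, 1, 16, 5, 13 → queue [17, 1, 16, 5, 13]
Visit 17; enqueue 2, 10 → queue [1, 16, 5, 13, 2, 10]
Visit 1; enqueue 7, 3, 12, 15 → queue [16, 5, 13, 2, 10, 7, 3, 12, 15]
Visit 16 → queue [5, 13, 2, 10, 7, 3, 12, 15]
Visit 5; enqueue 11 → queue [13, 2, 10, 7, 3, 12, 15, 11]
Visit 13; enqueue 6, 9, 4 → queue [2, 10, 7, 3, 12, 15, 11, 6, 9, 4]
Visit 2 → queue [10, 7, 3, 12, 15, 11, 6, 9, 4]
Visit 10 → queue [7, 3, 12, 15, 11, 6, 9, 4]
Visit 7; enqueue 8 → queue [3, 12, 15, 11, 6, 9, 4, 8]
Visit 3 → queue [12, 15, 11, 6, 9, 4, 8]
Visit 12 → queue [15, 11, 6, 9, 4, 8]
Visit 15 → queue [11, 6, 9, 4, 8]
Visit 11 → queue [6, 9, 4, 8]
Visit 6 → queue [9, 4, 8]
Visit 9 → queue [4, 8]
Visit 4 → queue [8]
Visit 8 → queue []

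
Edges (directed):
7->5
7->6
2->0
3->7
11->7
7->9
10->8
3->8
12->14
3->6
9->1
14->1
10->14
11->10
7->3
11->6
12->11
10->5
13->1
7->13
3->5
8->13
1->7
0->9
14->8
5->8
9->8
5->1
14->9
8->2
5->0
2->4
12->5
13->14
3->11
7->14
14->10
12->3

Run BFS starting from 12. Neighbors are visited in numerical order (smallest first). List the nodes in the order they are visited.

12 → 3 → 5 → 11 → 14 → 6 → 7 → 8 → 0 → 1 → 10 → 9 → 13 → 2 → 4

Visit 12; enqueue 3, 5, 11, 14 → queue [3, 5, 11, 14]
Visit 3; enqueue 6, 7, 8 → queue [5, 11, 14, 6, 7, 8]
Visit 5; enqueue 0, 1 → queue [11, 14, 6, 7, 8, 0, 1]
Visit 11; enqueue 10 → queue [14, 6, 7, 8, 0, 1, 10]
Visit 14; enqueue 9 → queue [6, 7, 8, 0, 1, 10, 9]
Visit 6 → queue [7, 8, 0, 1, 10, 9]
Visit 7; enqueue 13 → queue [8, 0, 1, 10, 9, 13]
Visit 8; enqueue 2 → queue [0, 1, 10, 9, 13, 2]
Visit 0 → queue [1, 10, 9, 13, 2]
Visit 1 → queue [10, 9, 13, 2]
Visit 10 → queue [9, 13, 2]
Visit 9 → queue [13, 2]
Visit 13 → queue [2]
Visit 2; enqueue 4 → queue [4]
Visit 4 → queue []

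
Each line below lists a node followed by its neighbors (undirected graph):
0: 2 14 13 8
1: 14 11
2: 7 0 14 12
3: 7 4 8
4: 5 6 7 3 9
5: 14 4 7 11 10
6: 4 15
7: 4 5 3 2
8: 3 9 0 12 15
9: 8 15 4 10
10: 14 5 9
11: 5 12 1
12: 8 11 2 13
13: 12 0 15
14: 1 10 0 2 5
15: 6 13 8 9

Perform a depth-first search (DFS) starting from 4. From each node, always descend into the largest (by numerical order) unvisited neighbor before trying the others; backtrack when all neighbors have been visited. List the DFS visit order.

Visit 4
4 → 9
9 → 15
15 → 13
13 → 12
12 → 11
11 → 5
5 → 14
14 → 10
14 → 2
2 → 7
7 → 3
3 → 8
8 → 0
14 → 1
15 → 6

4, 9, 15, 13, 12, 11, 5, 14, 10, 2, 7, 3, 8, 0, 1, 6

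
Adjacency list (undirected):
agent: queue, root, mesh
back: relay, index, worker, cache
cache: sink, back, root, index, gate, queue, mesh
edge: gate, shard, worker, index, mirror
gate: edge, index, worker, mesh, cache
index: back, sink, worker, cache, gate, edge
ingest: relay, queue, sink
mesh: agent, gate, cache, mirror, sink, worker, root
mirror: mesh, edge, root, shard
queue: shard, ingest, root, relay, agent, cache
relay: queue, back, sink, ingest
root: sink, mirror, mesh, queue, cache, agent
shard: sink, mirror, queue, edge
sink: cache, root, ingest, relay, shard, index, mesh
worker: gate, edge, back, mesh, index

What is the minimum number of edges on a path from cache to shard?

Level 0: cache
Level 1: back, gate, index, mesh, queue, root, sink
Level 2: agent, edge, ingest, mirror, relay, shard, worker
shard first appears at level 2.

2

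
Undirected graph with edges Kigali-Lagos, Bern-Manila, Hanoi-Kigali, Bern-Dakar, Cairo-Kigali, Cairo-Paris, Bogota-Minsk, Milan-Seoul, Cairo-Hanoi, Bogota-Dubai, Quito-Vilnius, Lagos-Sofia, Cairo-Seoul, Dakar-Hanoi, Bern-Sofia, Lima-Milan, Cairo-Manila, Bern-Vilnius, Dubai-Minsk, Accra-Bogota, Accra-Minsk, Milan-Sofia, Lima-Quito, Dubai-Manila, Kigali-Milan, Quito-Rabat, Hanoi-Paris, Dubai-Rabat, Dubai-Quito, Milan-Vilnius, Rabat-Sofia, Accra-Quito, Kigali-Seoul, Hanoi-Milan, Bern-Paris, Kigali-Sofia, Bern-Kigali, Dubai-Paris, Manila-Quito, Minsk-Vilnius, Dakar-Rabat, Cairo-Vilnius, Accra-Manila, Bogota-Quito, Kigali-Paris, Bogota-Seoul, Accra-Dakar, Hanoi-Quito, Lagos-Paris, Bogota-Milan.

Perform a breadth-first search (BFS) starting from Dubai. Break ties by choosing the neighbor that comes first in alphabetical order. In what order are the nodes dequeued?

Dubai, Bogota, Manila, Minsk, Paris, Quito, Rabat, Accra, Milan, Seoul, Bern, Cairo, Vilnius, Hanoi, Kigali, Lagos, Lima, Dakar, Sofia

Visit Dubai; enqueue Bogota, Manila, Minsk, Paris, Quito, Rabat → queue [Bogota, Manila, Minsk, Paris, Quito, Rabat]
Visit Bogota; enqueue Accra, Milan, Seoul → queue [Manila, Minsk, Paris, Quito, Rabat, Accra, Milan, Seoul]
Visit Manila; enqueue Bern, Cairo → queue [Minsk, Paris, Quito, Rabat, Accra, Milan, Seoul, Bern, Cairo]
Visit Minsk; enqueue Vilnius → queue [Paris, Quito, Rabat, Accra, Milan, Seoul, Bern, Cairo, Vilnius]
Visit Paris; enqueue Hanoi, Kigali, Lagos → queue [Quito, Rabat, Accra, Milan, Seoul, Bern, Cairo, Vilnius, Hanoi, Kigali, Lagos]
Visit Quito; enqueue Lima → queue [Rabat, Accra, Milan, Seoul, Bern, Cairo, Vilnius, Hanoi, Kigali, Lagos, Lima]
Visit Rabat; enqueue Dakar, Sofia → queue [Accra, Milan, Seoul, Bern, Cairo, Vilnius, Hanoi, Kigali, Lagos, Lima, Dakar, Sofia]
Visit Accra → queue [Milan, Seoul, Bern, Cairo, Vilnius, Hanoi, Kigali, Lagos, Lima, Dakar, Sofia]
Visit Milan → queue [Seoul, Bern, Cairo, Vilnius, Hanoi, Kigali, Lagos, Lima, Dakar, Sofia]
Visit Seoul → queue [Bern, Cairo, Vilnius, Hanoi, Kigali, Lagos, Lima, Dakar, Sofia]
Visit Bern → queue [Cairo, Vilnius, Hanoi, Kigali, Lagos, Lima, Dakar, Sofia]
Visit Cairo → queue [Vilnius, Hanoi, Kigali, Lagos, Lima, Dakar, Sofia]
Visit Vilnius → queue [Hanoi, Kigali, Lagos, Lima, Dakar, Sofia]
Visit Hanoi → queue [Kigali, Lagos, Lima, Dakar, Sofia]
Visit Kigali → queue [Lagos, Lima, Dakar, Sofia]
Visit Lagos → queue [Lima, Dakar, Sofia]
Visit Lima → queue [Dakar, Sofia]
Visit Dakar → queue [Sofia]
Visit Sofia → queue []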